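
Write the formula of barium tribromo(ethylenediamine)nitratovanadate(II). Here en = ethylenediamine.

Ligands: 3 bromo (Br, -1), 1 nitrato (NO3, -1), 1 ethylenediamine (en, neutral). Ligand charge sum = -4.
With V in oxidation state +2, the complex ion is [V...]^2−.
Charge balance with barium (+2) requires 1 complex ion per 1 barium.

Ba[VBr3(en)(NO3)]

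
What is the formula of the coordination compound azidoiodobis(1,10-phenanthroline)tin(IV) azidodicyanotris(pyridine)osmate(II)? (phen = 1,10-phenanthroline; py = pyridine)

Cation [Sn…]: ligand charges -2, Sn(IV) ⇒ ion charge 2+.
Anion [Os…]: ligand charges -3, Os(II) ⇒ ion charge 1−.

[SnI(N3)(phen)2][Os(CN)2(N3)(py)3]2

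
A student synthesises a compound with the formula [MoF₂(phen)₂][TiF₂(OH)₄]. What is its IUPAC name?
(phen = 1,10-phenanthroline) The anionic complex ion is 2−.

difluorobis(1,10-phenanthroline)molybdenum(IV) difluorotetrahydroxotitanate(IV)

The complex anion is given as 2−; its ligand charges sum to -6, so Ti = +4.
A 1:1 salt means the cation carries the equal and opposite charge, 2+.
Cation: ligand charges sum to -2; for the ion to be 2+, Mo = +4.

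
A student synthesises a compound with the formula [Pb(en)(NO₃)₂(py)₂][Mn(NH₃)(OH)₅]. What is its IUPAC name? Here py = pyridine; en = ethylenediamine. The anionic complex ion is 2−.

(ethylenediamine)dinitratobis(pyridine)lead(IV) amminepentahydroxomanganate(III)

The complex anion is given as 2−; its ligand charges sum to -5, so Mn = +3.
A 1:1 salt means the cation carries the equal and opposite charge, 2+.
Cation: ligand charges sum to -2; for the ion to be 2+, Pb = +4.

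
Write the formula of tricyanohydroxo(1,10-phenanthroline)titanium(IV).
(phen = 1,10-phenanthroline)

Ligands: 3 cyano (CN, -1), 1 hydroxo (OH, -1), 1 1,10-phenanthroline (phen, neutral). Ligand charge sum = -4.
With Ti in oxidation state +4, the complex ion is [Ti...].

[Ti(CN)3(OH)(phen)]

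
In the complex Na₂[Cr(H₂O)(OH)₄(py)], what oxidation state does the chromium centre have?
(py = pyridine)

2 sodium outside the brackets (+1 each) → the complex ion is 2−.
Ligand charges: 1×H2O neutral; 1×py neutral; 4×OH = -4; sum -4.
Cr + (-4) = 2− ⇒ Cr is +2.

+2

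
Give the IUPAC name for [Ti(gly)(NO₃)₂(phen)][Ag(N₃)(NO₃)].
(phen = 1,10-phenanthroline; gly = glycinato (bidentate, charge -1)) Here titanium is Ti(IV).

Both ions are complex: the cation is named first with the plain metal name, the anion second with the -ate form; each ion's ligands are alphabetised independently.
Ti is given as +4; the cation's ligand charges sum to -3, so the complex cation is 1+.
A 1:1 salt means the anion carries the equal and opposite charge, 1−.
Anion: ligand charges sum to -2; for the ion to be 1−, Ag = +1.

(glycinato)dinitrato(1,10-phenanthroline)titanium(IV) azidonitratoargentate(I)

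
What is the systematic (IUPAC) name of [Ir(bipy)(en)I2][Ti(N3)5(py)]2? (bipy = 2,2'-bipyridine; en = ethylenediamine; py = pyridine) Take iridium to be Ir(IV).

(2,2'-bipyridine)(ethylenediamine)diiodoiridium(IV) pentaazido(pyridine)titanate(IV)

Both ions are complex: the cation is named first with the plain metal name, the anion second with the -ate form; each ion's ligands are alphabetised independently.
Ir is given as +4; the cation's ligand charges sum to -2, so the complex cation is 2+.
With 2 anions per cation, each anion must be 2/2 = 1−.
Anion: ligand charges sum to -5; for the ion to be 1−, Ti = +4.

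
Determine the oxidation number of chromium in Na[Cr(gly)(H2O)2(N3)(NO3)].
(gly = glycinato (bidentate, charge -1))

1 sodium outside the brackets (+1 each) → the complex ion is 1−.
Ligand charges: 1×NO3 = -1; 2×H2O neutral; 1×N3 = -1; 1×gly = -1; sum -3.
Cr + (-3) = 1− ⇒ Cr is +2.

+2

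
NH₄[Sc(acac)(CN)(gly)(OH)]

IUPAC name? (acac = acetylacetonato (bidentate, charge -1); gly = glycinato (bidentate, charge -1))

ammonium (acetylacetonato)cyano(glycinato)hydroxoscandate(III)

The 1 ammonium counter-ion carries a total charge of +1, so each complex ion is 1−.
Ligand charges: 1×acetylacetonato (-1 each), 1×cyano (-1 each), 1×hydroxo (-1 each), 1×glycinato (-1 each); total -4. So Sc + (-4) = 1−, giving Sc = +3.
Ligands are named alphabetically: acetylacetonato before cyano before glycinato before hydroxo.
The complex ion is anionic, so scandium takes the -ate form scandate(III).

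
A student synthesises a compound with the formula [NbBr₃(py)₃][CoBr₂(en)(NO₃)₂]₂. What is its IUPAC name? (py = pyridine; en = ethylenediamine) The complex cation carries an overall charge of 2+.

Both ions are complex: the cation is named first with the plain metal name, the anion second with the -ate form; each ion's ligands are alphabetised independently.
The complex cation is given as 2+; its ligand charges sum to -3, so Nb = +5.
With 2 anions per cation, each anion must be 2/2 = 1−.
Anion: ligand charges sum to -4; for the ion to be 1−, Co = +3.

tribromotris(pyridine)niobium(V) dibromo(ethylenediamine)dinitratocobaltate(III)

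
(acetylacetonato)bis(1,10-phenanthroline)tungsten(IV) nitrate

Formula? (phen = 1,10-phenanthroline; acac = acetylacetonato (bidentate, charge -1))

[W(acac)(phen)2](NO3)3

Ligands: 2 1,10-phenanthroline (phen, neutral), 1 acetylacetonato (acac, -1). Ligand charge sum = -1.
Charge balance with nitrate (-1) requires 1 complex ion per 3 nitrate.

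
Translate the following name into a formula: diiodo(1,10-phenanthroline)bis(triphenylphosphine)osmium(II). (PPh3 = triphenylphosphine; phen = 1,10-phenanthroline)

[OsI2(phen)(PPh3)2]

Ligands: 2 triphenylphosphine (PPh3, neutral), 2 iodo (I, -1), 1 1,10-phenanthroline (phen, neutral). Ligand charge sum = -2.
With Os in oxidation state +2, the complex ion is [Os...].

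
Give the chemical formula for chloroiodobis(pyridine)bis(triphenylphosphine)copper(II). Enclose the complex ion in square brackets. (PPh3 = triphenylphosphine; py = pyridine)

Ligands: 1 iodo (I, -1), 1 chloro (Cl, -1), 2 triphenylphosphine (PPh3, neutral), 2 pyridine (py, neutral). Ligand charge sum = -2.
With Cu in oxidation state +2, the complex ion is [Cu...].

[CuClI(PPh3)2(py)2]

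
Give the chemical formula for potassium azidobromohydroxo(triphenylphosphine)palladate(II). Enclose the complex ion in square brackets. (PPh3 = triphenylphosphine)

Ligands: 1 triphenylphosphine (PPh3, neutral), 1 bromo (Br, -1), 1 hydroxo (OH, -1), 1 azido (N3, -1). Ligand charge sum = -3.
With Pd in oxidation state +2, the complex ion is [Pd...]^1−.
Charge balance with potassium (+1) requires 1 complex ion per 1 potassium.

K[PdBr(N3)(OH)(PPh3)]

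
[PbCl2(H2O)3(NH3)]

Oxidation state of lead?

No counter-ion: the bracketed complex is neutral.
Ligand charges: 1×NH3 neutral; 2×Cl = -2; 3×H2O neutral; sum -2.
Pb + (-2) = 0 ⇒ Pb is +2.

+2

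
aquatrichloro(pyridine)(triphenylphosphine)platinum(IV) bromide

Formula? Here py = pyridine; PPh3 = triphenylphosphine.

[PtCl3(H2O)(PPh3)(py)]Br

Ligands: 1 pyridine (py, neutral), 1 aqua (H2O, neutral), 1 triphenylphosphine (PPh3, neutral), 3 chloro (Cl, -1). Ligand charge sum = -3.
Charge balance with bromide (-1) requires 1 complex ion per 1 bromide.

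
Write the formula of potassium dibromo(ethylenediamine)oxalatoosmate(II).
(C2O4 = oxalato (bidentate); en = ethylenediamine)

Ligands: 1 oxalato (C2O4, -2), 2 bromo (Br, -1), 1 ethylenediamine (en, neutral). Ligand charge sum = -4.
With Os in oxidation state +2, the complex ion is [Os...]^2−.
Charge balance with potassium (+1) requires 1 complex ion per 2 potassium.

K2[OsBr2(C2O4)(en)]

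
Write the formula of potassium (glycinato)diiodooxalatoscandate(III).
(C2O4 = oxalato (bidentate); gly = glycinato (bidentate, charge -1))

K2[Sc(C2O4)(gly)I2]

Ligands: 1 oxalato (C2O4, -2), 1 glycinato (gly, -1), 2 iodo (I, -1). Ligand charge sum = -5.
With Sc in oxidation state +3, the complex ion is [Sc...]^2−.
Charge balance with potassium (+1) requires 1 complex ion per 2 potassium.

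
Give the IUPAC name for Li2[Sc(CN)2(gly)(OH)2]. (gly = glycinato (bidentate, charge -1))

lithium dicyano(glycinato)dihydroxoscandate(III)

The 2 lithium counter-ions carry a total charge of +2, so each complex ion is 2−.
Ligand charges: 2×cyano (-1 each), 2×hydroxo (-1 each), 1×glycinato (-1 each); total -5. So Sc + (-5) = 2−, giving Sc = +3.
The complex ion is anionic, so scandium takes the -ate form scandate(III).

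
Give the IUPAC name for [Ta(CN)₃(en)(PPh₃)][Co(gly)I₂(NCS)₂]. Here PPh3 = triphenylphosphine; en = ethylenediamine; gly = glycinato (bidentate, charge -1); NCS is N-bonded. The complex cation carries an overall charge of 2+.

Both ions are complex: the cation is named first with the plain metal name, the anion second with the -ate form; each ion's ligands are alphabetised independently.
The complex cation is given as 2+; its ligand charges sum to -3, so Ta = +5.
A 1:1 salt means the anion carries the equal and opposite charge, 2−.
Anion: ligand charges sum to -5; for the ion to be 2−, Co = +3.

tricyano(ethylenediamine)(triphenylphosphine)tantalum(V) (glycinato)diiododiisothiocyanatocobaltate(III)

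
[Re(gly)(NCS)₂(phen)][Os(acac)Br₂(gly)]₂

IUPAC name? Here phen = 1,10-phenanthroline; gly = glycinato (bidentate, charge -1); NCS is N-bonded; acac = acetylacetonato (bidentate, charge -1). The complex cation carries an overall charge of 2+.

Both ions are complex: the cation is named first with the plain metal name, the anion second with the -ate form; each ion's ligands are alphabetised independently.
The complex cation is given as 2+; its ligand charges sum to -3, so Re = +5.
With 2 anions per cation, each anion must be 2/2 = 1−.
Anion: ligand charges sum to -4; for the ion to be 1−, Os = +3.

(glycinato)diisothiocyanato(1,10-phenanthroline)rhenium(V) (acetylacetonato)dibromo(glycinato)osmate(III)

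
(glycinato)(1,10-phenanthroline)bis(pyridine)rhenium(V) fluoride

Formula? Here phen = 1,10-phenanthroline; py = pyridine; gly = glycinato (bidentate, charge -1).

Ligands: 1 1,10-phenanthroline (phen, neutral), 2 pyridine (py, neutral), 1 glycinato (gly, -1). Ligand charge sum = -1.
Charge balance with fluoride (-1) requires 1 complex ion per 4 fluoride.

[Re(gly)(phen)(py)2]F4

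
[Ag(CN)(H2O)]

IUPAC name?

There is no counter-ion, so the complex is neutral overall.
Ligand charges: 1×aqua (neutral), 1×cyano (-1 each); total -1. So Ag + (-1) = 0, giving Ag = +1.
Ligands are named alphabetically: aqua before cyano.

aquacyanosilver(I)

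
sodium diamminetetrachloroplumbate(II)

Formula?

Na2[PbCl4(NH3)2]

Ligands: 2 ammine (NH3, neutral), 4 chloro (Cl, -1). Ligand charge sum = -4.
With Pb in oxidation state +2, the complex ion is [Pb...]^2−.
Charge balance with sodium (+1) requires 1 complex ion per 2 sodium.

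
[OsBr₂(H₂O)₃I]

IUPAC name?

There is no counter-ion, so the complex is neutral overall.
Ligand charges: 2×bromo (-1 each), 3×aqua (neutral), 1×iodo (-1 each); total -3. So Os + (-3) = 0, giving Os = +3.
Ligands are named alphabetically: aqua before bromo before iodo.

triaquadibromoiodoosmium(III)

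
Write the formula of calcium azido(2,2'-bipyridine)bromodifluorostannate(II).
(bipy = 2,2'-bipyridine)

Ligands: 2 fluoro (F, -1), 1 bromo (Br, -1), 1 azido (N3, -1), 1 2,2'-bipyridine (bipy, neutral). Ligand charge sum = -4.
Charge balance with calcium (+2) requires 1 complex ion per 1 calcium.

Ca[Sn(bipy)BrF2(N3)]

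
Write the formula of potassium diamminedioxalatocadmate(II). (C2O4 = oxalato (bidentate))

Ligands: 2 oxalato (C2O4, -2), 2 ammine (NH3, neutral). Ligand charge sum = -4.
Charge balance with potassium (+1) requires 1 complex ion per 2 potassium.

K2[Cd(C2O4)2(NH3)2]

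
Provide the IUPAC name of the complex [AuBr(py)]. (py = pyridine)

bromo(pyridine)gold(I)

There is no counter-ion, so the complex is neutral overall.
Ligand charges: 1×bromo (-1 each), 1×pyridine (neutral); total -1. So Au + (-1) = 0, giving Au = +1.
Ligands are named alphabetically: bromo before pyridine.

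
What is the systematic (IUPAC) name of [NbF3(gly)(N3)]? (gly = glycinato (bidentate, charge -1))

azidotrifluoro(glycinato)niobium(V)

There is no counter-ion, so the complex is neutral overall.
Ligand charges: 1×glycinato (-1 each), 1×azido (-1 each), 3×fluoro (-1 each); total -5. So Nb + (-5) = 0, giving Nb = +5.
Ligands are named alphabetically: azido before fluoro before glycinato.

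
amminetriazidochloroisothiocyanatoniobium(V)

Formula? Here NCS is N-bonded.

[NbCl(N3)3(NCS)(NH3)]

Ligands: 3 azido (N3, -1), 1 isothiocyanato (NCS, -1), 1 chloro (Cl, -1), 1 ammine (NH3, neutral). Ligand charge sum = -5.
With Nb in oxidation state +5, the complex ion is [Nb...].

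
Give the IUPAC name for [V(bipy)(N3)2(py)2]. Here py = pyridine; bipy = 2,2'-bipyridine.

diazido(2,2'-bipyridine)bis(pyridine)vanadium(II)

There is no counter-ion, so the complex is neutral overall.
Ligand charges: 2×pyridine (neutral), 1×2,2'-bipyridine (neutral), 2×azido (-1 each); total -2. So V + (-2) = 0, giving V = +2.
Ligands are named alphabetically: azido before bipyridine before pyridine.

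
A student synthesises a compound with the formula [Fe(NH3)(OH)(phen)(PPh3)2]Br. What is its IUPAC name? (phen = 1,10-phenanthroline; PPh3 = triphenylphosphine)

amminehydroxo(1,10-phenanthroline)bis(triphenylphosphine)iron(II) bromide

The 1 bromide counter-ion carries a total charge of -1, so each complex ion is 1+.
Ligand charges: 1×1,10-phenanthroline (neutral), 1×hydroxo (-1 each), 1×ammine (neutral), 2×triphenylphosphine (neutral); total -1. So Fe + (-1) = 1+, giving Fe = +2.
Ligands are named alphabetically: ammine before hydroxo before phenanthroline before triphenylphosphine.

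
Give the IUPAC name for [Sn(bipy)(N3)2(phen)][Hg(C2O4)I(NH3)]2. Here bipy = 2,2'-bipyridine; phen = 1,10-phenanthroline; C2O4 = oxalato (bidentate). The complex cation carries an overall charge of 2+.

Both ions are complex: the cation is named first with the plain metal name, the anion second with the -ate form; each ion's ligands are alphabetised independently.
The complex cation is given as 2+; its ligand charges sum to -2, so Sn = +4.
With 2 anions per cation, each anion must be 2/2 = 1−.
Anion: ligand charges sum to -3; for the ion to be 1−, Hg = +2.

diazido(2,2'-bipyridine)(1,10-phenanthroline)tin(IV) ammineiodooxalatomercurate(II)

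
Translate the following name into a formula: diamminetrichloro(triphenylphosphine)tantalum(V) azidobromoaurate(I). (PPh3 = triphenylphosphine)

Cation [Ta…]: ligand charges -3, Ta(V) ⇒ ion charge 2+.
Anion [Au…]: ligand charges -2, Au(I) ⇒ ion charge 1−.

[TaCl3(NH3)2(PPh3)][AuBr(N3)]2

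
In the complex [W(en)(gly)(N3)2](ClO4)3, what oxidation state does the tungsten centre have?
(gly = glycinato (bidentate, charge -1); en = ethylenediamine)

3 perchlorate outside the brackets (-1 each) → the complex ion is 3+.
Ligand charges: 2×N3 = -2; 1×gly = -1; 1×en neutral; sum -3.
W + (-3) = 3+ ⇒ W is +6.

+6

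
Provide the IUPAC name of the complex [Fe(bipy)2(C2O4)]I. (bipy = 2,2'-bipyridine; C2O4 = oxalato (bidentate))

bis(2,2'-bipyridine)oxalatoiron(III) iodide

The 1 iodide counter-ion carries a total charge of -1, so each complex ion is 1+.
Ligand charges: 2×2,2'-bipyridine (neutral), 1×oxalato (-2 each); total -2. So Fe + (-2) = 1+, giving Fe = +3.
Ligands are named alphabetically: bipyridine before oxalato.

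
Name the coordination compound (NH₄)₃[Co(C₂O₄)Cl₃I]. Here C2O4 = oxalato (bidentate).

ammonium trichloroiodooxalatocobaltate(III)

The 3 ammonium counter-ions carry a total charge of +3, so each complex ion is 3−.
Ligand charges: 1×iodo (-1 each), 3×chloro (-1 each), 1×oxalato (-2 each); total -6. So Co + (-6) = 3−, giving Co = +3.
Ligands are named alphabetically: chloro before iodo before oxalato.
The complex ion is anionic, so cobalt takes the -ate form cobaltate(III).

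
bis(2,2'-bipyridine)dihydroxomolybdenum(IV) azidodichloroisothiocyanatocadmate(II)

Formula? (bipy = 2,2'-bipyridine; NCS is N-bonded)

[Mo(bipy)2(OH)2][CdCl2(N3)(NCS)]

Cation [Mo…]: ligand charges -2, Mo(IV) ⇒ ion charge 2+.
Anion [Cd…]: ligand charges -4, Cd(II) ⇒ ion charge 2−.
One 2+ cation balances one 2− anion.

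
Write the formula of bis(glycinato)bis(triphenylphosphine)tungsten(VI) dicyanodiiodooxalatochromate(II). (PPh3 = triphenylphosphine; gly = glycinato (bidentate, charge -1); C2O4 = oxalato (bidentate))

Cation [W…]: ligand charges -2, W(VI) ⇒ ion charge 4+.
Anion [Cr…]: ligand charges -6, Cr(II) ⇒ ion charge 4−.
One 4+ cation balances one 4− anion.

[W(gly)2(PPh3)2][Cr(C2O4)(CN)2I2]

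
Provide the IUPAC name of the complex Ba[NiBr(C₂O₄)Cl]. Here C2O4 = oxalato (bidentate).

The 1 barium counter-ion carries a total charge of +2, so each complex ion is 2−.
Ligand charges: 1×chloro (-1 each), 1×oxalato (-2 each), 1×bromo (-1 each); total -4. So Ni + (-4) = 2−, giving Ni = +2.
The complex ion is anionic, so nickel takes the -ate form nickelate(II).

barium bromochlorooxalatonickelate(II)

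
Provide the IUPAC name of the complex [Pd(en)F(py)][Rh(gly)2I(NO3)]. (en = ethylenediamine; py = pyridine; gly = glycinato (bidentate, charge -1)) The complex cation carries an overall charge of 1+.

Both ions are complex: the cation is named first with the plain metal name, the anion second with the -ate form; each ion's ligands are alphabetised independently.
The complex cation is given as 1+; its ligand charges sum to -1, so Pd = +2.
A 1:1 salt means the anion carries the equal and opposite charge, 1−.
Anion: ligand charges sum to -4; for the ion to be 1−, Rh = +3.

(ethylenediamine)fluoro(pyridine)palladium(II) bis(glycinato)iodonitratorhodate(III)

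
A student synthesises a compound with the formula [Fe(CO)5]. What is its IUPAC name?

There is no counter-ion, so the complex is neutral overall.
Ligand charges: 5×carbonyl (neutral); total 0. So Fe + (0) = 0, giving Fe = 0.

pentacarbonyliron(0)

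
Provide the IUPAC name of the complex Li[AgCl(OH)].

lithium chlorohydroxoargentate(I)

The 1 lithium counter-ion carries a total charge of +1, so each complex ion is 1−.
Ligand charges: 1×hydroxo (-1 each), 1×chloro (-1 each); total -2. So Ag + (-2) = 1−, giving Ag = +1.
Ligands are named alphabetically: chloro before hydroxo.
The complex ion is anionic, so silver takes the -ate form argentate(I).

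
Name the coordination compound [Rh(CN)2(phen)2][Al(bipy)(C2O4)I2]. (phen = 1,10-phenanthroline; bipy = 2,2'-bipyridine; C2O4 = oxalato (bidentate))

Aluminium is always +3 in its complexes; the anion's ligand charges sum to -4, so the complex anion is 1−.
A 1:1 salt means the cation carries the equal and opposite charge, 1+.
Cation: ligand charges sum to -2; for the ion to be 1+, Rh = +3.

dicyanobis(1,10-phenanthroline)rhodium(III) (2,2'-bipyridine)diiodooxalatoaluminate(III)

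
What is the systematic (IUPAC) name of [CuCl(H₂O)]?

aquachlorocopper(I)

There is no counter-ion, so the complex is neutral overall.
Ligand charges: 1×aqua (neutral), 1×chloro (-1 each); total -1. So Cu + (-1) = 0, giving Cu = +1.
Ligands are named alphabetically: aqua before chloro.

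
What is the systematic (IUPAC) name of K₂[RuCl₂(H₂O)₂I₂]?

potassium diaquadichlorodiiodoruthenate(II)

The 2 potassium counter-ions carry a total charge of +2, so each complex ion is 2−.
Ligand charges: 2×aqua (neutral), 2×chloro (-1 each), 2×iodo (-1 each); total -4. So Ru + (-4) = 2−, giving Ru = +2.
The complex ion is anionic, so ruthenium takes the -ate form ruthenate(II).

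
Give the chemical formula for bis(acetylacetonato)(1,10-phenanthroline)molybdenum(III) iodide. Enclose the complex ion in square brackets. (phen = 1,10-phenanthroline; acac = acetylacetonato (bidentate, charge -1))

[Mo(acac)2(phen)]I

Ligands: 1 1,10-phenanthroline (phen, neutral), 2 acetylacetonato (acac, -1). Ligand charge sum = -2.
Charge balance with iodide (-1) requires 1 complex ion per 1 iodide.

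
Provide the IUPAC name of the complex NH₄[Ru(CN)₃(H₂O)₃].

The 1 ammonium counter-ion carries a total charge of +1, so each complex ion is 1−.
Ligand charges: 3×cyano (-1 each), 3×aqua (neutral); total -3. So Ru + (-3) = 1−, giving Ru = +2.
The complex ion is anionic, so ruthenium takes the -ate form ruthenate(II).

ammonium triaquatricyanoruthenate(II)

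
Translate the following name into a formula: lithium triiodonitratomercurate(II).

Ligands: 1 nitrato (NO3, -1), 3 iodo (I, -1). Ligand charge sum = -4.
Charge balance with lithium (+1) requires 1 complex ion per 2 lithium.

Li2[HgI3(NO3)]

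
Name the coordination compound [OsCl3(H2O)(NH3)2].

There is no counter-ion, so the complex is neutral overall.
Ligand charges: 3×chloro (-1 each), 1×aqua (neutral), 2×ammine (neutral); total -3. So Os + (-3) = 0, giving Os = +3.
Ligands are named alphabetically: ammine before aqua before chloro.

diammineaquatrichloroosmium(III)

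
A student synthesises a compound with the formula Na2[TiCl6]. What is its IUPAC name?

The 2 sodium counter-ions carry a total charge of +2, so each complex ion is 2−.
Ligand charges: 6×chloro (-1 each); total -6. So Ti + (-6) = 2−, giving Ti = +4.
The complex ion is anionic, so titanium takes the -ate form titanate(IV).

sodium hexachlorotitanate(IV)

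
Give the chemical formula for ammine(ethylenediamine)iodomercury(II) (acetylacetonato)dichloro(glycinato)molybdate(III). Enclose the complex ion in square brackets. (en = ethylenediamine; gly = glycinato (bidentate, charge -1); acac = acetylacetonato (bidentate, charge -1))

[Hg(en)I(NH3)][Mo(acac)Cl2(gly)]

Cation [Hg…]: ligand charges -1, Hg(II) ⇒ ion charge 1+.
Anion [Mo…]: ligand charges -4, Mo(III) ⇒ ion charge 1−.
One 1+ cation balances one 1− anion.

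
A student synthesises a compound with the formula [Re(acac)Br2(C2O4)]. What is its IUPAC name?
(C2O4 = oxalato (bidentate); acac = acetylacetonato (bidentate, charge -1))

(acetylacetonato)dibromooxalatorhenium(V)

There is no counter-ion, so the complex is neutral overall.
Ligand charges: 1×oxalato (-2 each), 1×acetylacetonato (-1 each), 2×bromo (-1 each); total -5. So Re + (-5) = 0, giving Re = +5.
Ligands are named alphabetically: acetylacetonato before bromo before oxalato.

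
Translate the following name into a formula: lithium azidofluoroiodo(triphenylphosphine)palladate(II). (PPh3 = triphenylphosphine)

Li[PdFI(N3)(PPh3)]

Ligands: 1 iodo (I, -1), 1 fluoro (F, -1), 1 azido (N3, -1), 1 triphenylphosphine (PPh3, neutral). Ligand charge sum = -3.
Charge balance with lithium (+1) requires 1 complex ion per 1 lithium.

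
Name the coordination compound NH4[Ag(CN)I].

The 1 ammonium counter-ion carries a total charge of +1, so each complex ion is 1−.
Ligand charges: 1×iodo (-1 each), 1×cyano (-1 each); total -2. So Ag + (-2) = 1−, giving Ag = +1.
Ligands are named alphabetically: cyano before iodo.
The complex ion is anionic, so silver takes the -ate form argentate(I).

ammonium cyanoiodoargentate(I)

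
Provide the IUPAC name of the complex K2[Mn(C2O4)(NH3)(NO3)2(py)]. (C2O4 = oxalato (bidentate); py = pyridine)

The 2 potassium counter-ions carry a total charge of +2, so each complex ion is 2−.
Ligand charges: 1×oxalato (-2 each), 1×pyridine (neutral), 1×ammine (neutral), 2×nitrato (-1 each); total -4. So Mn + (-4) = 2−, giving Mn = +2.
The complex ion is anionic, so manganese takes the -ate form manganate(II).

potassium amminedinitratooxalato(pyridine)manganate(II)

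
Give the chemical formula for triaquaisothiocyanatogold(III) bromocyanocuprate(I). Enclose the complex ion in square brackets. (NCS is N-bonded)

[Au(H2O)3(NCS)][CuBr(CN)]2

Cation [Au…]: ligand charges -1, Au(III) ⇒ ion charge 2+.
Anion [Cu…]: ligand charges -2, Cu(I) ⇒ ion charge 1−.
One 2+ cation requires 2 of the 1− anion.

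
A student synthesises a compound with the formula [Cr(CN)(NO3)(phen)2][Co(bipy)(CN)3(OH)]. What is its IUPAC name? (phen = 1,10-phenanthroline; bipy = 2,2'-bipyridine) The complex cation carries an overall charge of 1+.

Both ions are complex: the cation is named first with the plain metal name, the anion second with the -ate form; each ion's ligands are alphabetised independently.
The complex cation is given as 1+; its ligand charges sum to -2, so Cr = +3.
A 1:1 salt means the anion carries the equal and opposite charge, 1−.
Anion: ligand charges sum to -4; for the ion to be 1−, Co = +3.

cyanonitratobis(1,10-phenanthroline)chromium(III) (2,2'-bipyridine)tricyanohydroxocobaltate(III)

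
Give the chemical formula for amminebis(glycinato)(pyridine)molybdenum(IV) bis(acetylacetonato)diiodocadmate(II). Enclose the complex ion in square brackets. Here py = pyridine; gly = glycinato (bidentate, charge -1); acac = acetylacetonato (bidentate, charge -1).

[Mo(gly)2(NH3)(py)][Cd(acac)2I2]

Cation [Mo…]: ligand charges -2, Mo(IV) ⇒ ion charge 2+.
Anion [Cd…]: ligand charges -4, Cd(II) ⇒ ion charge 2−.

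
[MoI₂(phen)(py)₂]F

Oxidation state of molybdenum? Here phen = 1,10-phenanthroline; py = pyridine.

+3

1 fluoride outside the brackets (-1 each) → the complex ion is 1+.
Ligand charges: 2×I = -2; 1×phen neutral; 2×py neutral; sum -2.
Mo + (-2) = 1+ ⇒ Mo is +3.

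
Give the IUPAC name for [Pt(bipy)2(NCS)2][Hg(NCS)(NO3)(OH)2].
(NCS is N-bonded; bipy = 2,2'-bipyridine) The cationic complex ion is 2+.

bis(2,2'-bipyridine)diisothiocyanatoplatinum(IV) dihydroxoisothiocyanatonitratomercurate(II)

Both ions are complex: the cation is named first with the plain metal name, the anion second with the -ate form; each ion's ligands are alphabetised independently.
The complex cation is given as 2+; its ligand charges sum to -2, so Pt = +4.
A 1:1 salt means the anion carries the equal and opposite charge, 2−.
Anion: ligand charges sum to -4; for the ion to be 2−, Hg = +2.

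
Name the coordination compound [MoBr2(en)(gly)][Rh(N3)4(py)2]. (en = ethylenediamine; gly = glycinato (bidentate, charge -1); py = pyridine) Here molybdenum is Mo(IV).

dibromo(ethylenediamine)(glycinato)molybdenum(IV) tetraazidobis(pyridine)rhodate(III)

Both ions are complex: the cation is named first with the plain metal name, the anion second with the -ate form; each ion's ligands are alphabetised independently.
Mo is given as +4; the cation's ligand charges sum to -3, so the complex cation is 1+.
A 1:1 salt means the anion carries the equal and opposite charge, 1−.
Anion: ligand charges sum to -4; for the ion to be 1−, Rh = +3.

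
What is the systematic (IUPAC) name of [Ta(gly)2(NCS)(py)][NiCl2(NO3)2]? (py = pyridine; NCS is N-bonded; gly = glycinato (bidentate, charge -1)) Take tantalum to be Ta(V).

Ta is given as +5; the cation's ligand charges sum to -3, so the complex cation is 2+.
A 1:1 salt means the anion carries the equal and opposite charge, 2−.
Anion: ligand charges sum to -4; for the ion to be 2−, Ni = +2.

bis(glycinato)isothiocyanato(pyridine)tantalum(V) dichlorodinitratonickelate(II)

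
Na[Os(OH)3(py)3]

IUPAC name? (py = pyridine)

sodium trihydroxotris(pyridine)osmate(II)

The 1 sodium counter-ion carries a total charge of +1, so each complex ion is 1−.
Ligand charges: 3×hydroxo (-1 each), 3×pyridine (neutral); total -3. So Os + (-3) = 1−, giving Os = +2.
Ligands are named alphabetically: hydroxo before pyridine.
The complex ion is anionic, so osmium takes the -ate form osmate(II).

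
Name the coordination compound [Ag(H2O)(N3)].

aquaazidosilver(I)

There is no counter-ion, so the complex is neutral overall.
Ligand charges: 1×aqua (neutral), 1×azido (-1 each); total -1. So Ag + (-1) = 0, giving Ag = +1.
Ligands are named alphabetically: aqua before azido.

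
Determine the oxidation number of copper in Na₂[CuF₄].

+2

2 sodium outside the brackets (+1 each) → the complex ion is 2−.
Ligand charges: 4×F = -4; sum -4.
Cu + (-4) = 2− ⇒ Cu is +2.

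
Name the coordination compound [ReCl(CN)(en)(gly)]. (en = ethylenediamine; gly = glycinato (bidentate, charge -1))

There is no counter-ion, so the complex is neutral overall.
Ligand charges: 1×chloro (-1 each), 1×ethylenediamine (neutral), 1×glycinato (-1 each), 1×cyano (-1 each); total -3. So Re + (-3) = 0, giving Re = +3.
Ligands are named alphabetically: chloro before cyano before ethylenediamine before glycinato.

chlorocyano(ethylenediamine)(glycinato)rhenium(III)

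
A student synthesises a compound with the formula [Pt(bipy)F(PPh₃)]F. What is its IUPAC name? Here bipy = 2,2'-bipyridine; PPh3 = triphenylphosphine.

The 1 fluoride counter-ion carries a total charge of -1, so each complex ion is 1+.
Ligand charges: 1×fluoro (-1 each), 1×2,2'-bipyridine (neutral), 1×triphenylphosphine (neutral); total -1. So Pt + (-1) = 1+, giving Pt = +2.
Ligands are named alphabetically: bipyridine before fluoro before triphenylphosphine.

(2,2'-bipyridine)fluoro(triphenylphosphine)platinum(II) fluoride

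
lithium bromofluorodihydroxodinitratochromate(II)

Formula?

Li4[CrBrF(NO3)2(OH)2]

Ligands: 2 nitrato (NO3, -1), 1 fluoro (F, -1), 2 hydroxo (OH, -1), 1 bromo (Br, -1). Ligand charge sum = -6.
With Cr in oxidation state +2, the complex ion is [Cr...]^4−.
Charge balance with lithium (+1) requires 1 complex ion per 4 lithium.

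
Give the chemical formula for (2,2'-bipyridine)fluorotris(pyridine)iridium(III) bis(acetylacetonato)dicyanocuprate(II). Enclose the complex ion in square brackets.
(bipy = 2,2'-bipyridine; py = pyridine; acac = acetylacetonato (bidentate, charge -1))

[Ir(bipy)F(py)3][Cu(acac)2(CN)2]

Cation [Ir…]: ligand charges -1, Ir(III) ⇒ ion charge 2+.
Anion [Cu…]: ligand charges -4, Cu(II) ⇒ ion charge 2−.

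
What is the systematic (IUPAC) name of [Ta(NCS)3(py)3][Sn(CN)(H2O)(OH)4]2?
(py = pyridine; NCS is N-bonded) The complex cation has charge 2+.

Both ions are complex: the cation is named first with the plain metal name, the anion second with the -ate form; each ion's ligands are alphabetised independently.
The complex cation is given as 2+; its ligand charges sum to -3, so Ta = +5.
With 2 anions per cation, each anion must be 2/2 = 1−.
Anion: ligand charges sum to -5; for the ion to be 1−, Sn = +4.

triisothiocyanatotris(pyridine)tantalum(V) aquacyanotetrahydroxostannate(IV)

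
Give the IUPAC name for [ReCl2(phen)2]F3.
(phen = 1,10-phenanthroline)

dichlorobis(1,10-phenanthroline)rhenium(V) fluoride

The 3 fluoride counter-ions carry a total charge of -3, so each complex ion is 3+.
Ligand charges: 2×1,10-phenanthroline (neutral), 2×chloro (-1 each); total -2. So Re + (-2) = 3+, giving Re = +5.
Ligands are named alphabetically: chloro before phenanthroline.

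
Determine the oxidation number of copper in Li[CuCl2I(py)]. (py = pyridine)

1 lithium outside the brackets (+1 each) → the complex ion is 1−.
Ligand charges: 2×Cl = -2; 1×I = -1; 1×py neutral; sum -3.
Cu + (-3) = 1− ⇒ Cu is +2.

+2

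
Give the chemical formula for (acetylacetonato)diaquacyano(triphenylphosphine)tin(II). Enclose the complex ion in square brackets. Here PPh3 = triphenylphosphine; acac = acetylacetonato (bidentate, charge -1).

[Sn(acac)(CN)(H2O)2(PPh3)]

Ligands: 1 cyano (CN, -1), 2 aqua (H2O, neutral), 1 triphenylphosphine (PPh3, neutral), 1 acetylacetonato (acac, -1). Ligand charge sum = -2.
With Sn in oxidation state +2, the complex ion is [Sn...].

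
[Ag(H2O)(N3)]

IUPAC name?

There is no counter-ion, so the complex is neutral overall.
Ligand charges: 1×azido (-1 each), 1×aqua (neutral); total -1. So Ag + (-1) = 0, giving Ag = +1.
Ligands are named alphabetically: aqua before azido.

aquaazidosilver(I)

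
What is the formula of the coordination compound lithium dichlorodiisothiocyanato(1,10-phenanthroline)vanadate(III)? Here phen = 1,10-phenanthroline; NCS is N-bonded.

Li[VCl2(NCS)2(phen)]

Ligands: 1 1,10-phenanthroline (phen, neutral), 2 isothiocyanato (NCS, -1), 2 chloro (Cl, -1). Ligand charge sum = -4.
Charge balance with lithium (+1) requires 1 complex ion per 1 lithium.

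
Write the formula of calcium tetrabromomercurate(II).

Ligands: 4 bromo (Br, -1). Ligand charge sum = -4.
Charge balance with calcium (+2) requires 1 complex ion per 1 calcium.

Ca[HgBr4]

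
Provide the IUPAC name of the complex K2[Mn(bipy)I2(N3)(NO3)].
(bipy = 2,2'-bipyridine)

potassium azido(2,2'-bipyridine)diiodonitratomanganate(II)

The 2 potassium counter-ions carry a total charge of +2, so each complex ion is 2−.
Ligand charges: 2×iodo (-1 each), 1×nitrato (-1 each), 1×2,2'-bipyridine (neutral), 1×azido (-1 each); total -4. So Mn + (-4) = 2−, giving Mn = +2.
The complex ion is anionic, so manganese takes the -ate form manganate(II).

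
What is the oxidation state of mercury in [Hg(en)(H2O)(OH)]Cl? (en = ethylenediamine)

+2

1 chloride outside the brackets (-1 each) → the complex ion is 1+.
Ligand charges: 1×en neutral; 1×OH = -1; 1×H2O neutral; sum -1.
Hg + (-1) = 1+ ⇒ Hg is +2.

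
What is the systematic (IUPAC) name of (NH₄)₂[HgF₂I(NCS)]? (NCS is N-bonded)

The 2 ammonium counter-ions carry a total charge of +2, so each complex ion is 2−.
Ligand charges: 1×iodo (-1 each), 2×fluoro (-1 each), 1×isothiocyanato (-1 each); total -4. So Hg + (-4) = 2−, giving Hg = +2.
Ligands are named alphabetically: fluoro before iodo before isothiocyanato.
The complex ion is anionic, so mercury takes the -ate form mercurate(II).

ammonium difluoroiodoisothiocyanatomercurate(II)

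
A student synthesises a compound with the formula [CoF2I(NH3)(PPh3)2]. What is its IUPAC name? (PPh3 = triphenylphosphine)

amminedifluoroiodobis(triphenylphosphine)cobalt(III)

There is no counter-ion, so the complex is neutral overall.
Ligand charges: 2×fluoro (-1 each), 1×ammine (neutral), 1×iodo (-1 each), 2×triphenylphosphine (neutral); total -3. So Co + (-3) = 0, giving Co = +3.
Ligands are named alphabetically: ammine before fluoro before iodo before triphenylphosphine.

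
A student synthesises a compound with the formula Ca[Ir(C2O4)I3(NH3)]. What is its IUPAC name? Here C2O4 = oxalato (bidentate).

calcium amminetriiodooxalatoiridate(III)

The 1 calcium counter-ion carries a total charge of +2, so each complex ion is 2−.
Ligand charges: 1×oxalato (-2 each), 3×iodo (-1 each), 1×ammine (neutral); total -5. So Ir + (-5) = 2−, giving Ir = +3.
Ligands are named alphabetically: ammine before iodo before oxalato.
The complex ion is anionic, so iridium takes the -ate form iridate(III).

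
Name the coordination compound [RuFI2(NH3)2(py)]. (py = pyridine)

diamminefluorodiiodo(pyridine)ruthenium(III)

There is no counter-ion, so the complex is neutral overall.
Ligand charges: 1×pyridine (neutral), 2×ammine (neutral), 1×fluoro (-1 each), 2×iodo (-1 each); total -3. So Ru + (-3) = 0, giving Ru = +3.
Ligands are named alphabetically: ammine before fluoro before iodo before pyridine.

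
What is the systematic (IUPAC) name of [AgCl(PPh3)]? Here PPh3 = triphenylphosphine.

chloro(triphenylphosphine)silver(I)

There is no counter-ion, so the complex is neutral overall.
Ligand charges: 1×chloro (-1 each), 1×triphenylphosphine (neutral); total -1. So Ag + (-1) = 0, giving Ag = +1.
Ligands are named alphabetically: chloro before triphenylphosphine.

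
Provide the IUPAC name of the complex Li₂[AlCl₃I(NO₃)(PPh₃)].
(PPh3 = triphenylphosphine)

The 2 lithium counter-ions carry a total charge of +2, so each complex ion is 2−.
Ligand charges: 1×nitrato (-1 each), 1×iodo (-1 each), 3×chloro (-1 each), 1×triphenylphosphine (neutral); total -5. So Al + (-5) = 2−, giving Al = +3.
Ligands are named alphabetically: chloro before iodo before nitrato before triphenylphosphine.
The complex ion is anionic, so aluminium takes the -ate form aluminate(III).

lithium trichloroiodonitrato(triphenylphosphine)aluminate(III)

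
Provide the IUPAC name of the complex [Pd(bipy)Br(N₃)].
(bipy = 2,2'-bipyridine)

azido(2,2'-bipyridine)bromopalladium(II)

There is no counter-ion, so the complex is neutral overall.
Ligand charges: 1×azido (-1 each), 1×bromo (-1 each), 1×2,2'-bipyridine (neutral); total -2. So Pd + (-2) = 0, giving Pd = +2.
Ligands are named alphabetically: azido before bipyridine before bromo.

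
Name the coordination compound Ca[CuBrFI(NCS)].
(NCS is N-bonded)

calcium bromofluoroiodoisothiocyanatocuprate(II)

The 1 calcium counter-ion carries a total charge of +2, so each complex ion is 2−.
Ligand charges: 1×fluoro (-1 each), 1×bromo (-1 each), 1×isothiocyanato (-1 each), 1×iodo (-1 each); total -4. So Cu + (-4) = 2−, giving Cu = +2.
Ligands are named alphabetically: bromo before fluoro before iodo before isothiocyanato.
The complex ion is anionic, so copper takes the -ate form cuprate(II).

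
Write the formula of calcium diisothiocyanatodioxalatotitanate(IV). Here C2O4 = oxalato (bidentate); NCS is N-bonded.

Ca[Ti(C2O4)2(NCS)2]

Ligands: 2 oxalato (C2O4, -2), 2 isothiocyanato (NCS, -1). Ligand charge sum = -6.
With Ti in oxidation state +4, the complex ion is [Ti...]^2−.
Charge balance with calcium (+2) requires 1 complex ion per 1 calcium.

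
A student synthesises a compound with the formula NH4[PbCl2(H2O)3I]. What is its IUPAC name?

ammonium triaquadichloroiodoplumbate(II)

The 1 ammonium counter-ion carries a total charge of +1, so each complex ion is 1−.
Ligand charges: 3×aqua (neutral), 1×iodo (-1 each), 2×chloro (-1 each); total -3. So Pb + (-3) = 1−, giving Pb = +2.
The complex ion is anionic, so lead takes the -ate form plumbate(II).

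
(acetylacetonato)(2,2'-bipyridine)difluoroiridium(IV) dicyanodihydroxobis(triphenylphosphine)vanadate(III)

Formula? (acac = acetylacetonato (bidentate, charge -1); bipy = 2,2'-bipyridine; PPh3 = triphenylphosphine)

[Ir(acac)(bipy)F2][V(CN)2(OH)2(PPh3)2]

Cation [Ir…]: ligand charges -3, Ir(IV) ⇒ ion charge 1+.
Anion [V…]: ligand charges -4, V(III) ⇒ ion charge 1−.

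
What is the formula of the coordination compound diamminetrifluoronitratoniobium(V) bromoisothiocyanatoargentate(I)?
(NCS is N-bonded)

[NbF3(NH3)2(NO3)][AgBr(NCS)]

Cation [Nb…]: ligand charges -4, Nb(V) ⇒ ion charge 1+.
Anion [Ag…]: ligand charges -2, Ag(I) ⇒ ion charge 1−.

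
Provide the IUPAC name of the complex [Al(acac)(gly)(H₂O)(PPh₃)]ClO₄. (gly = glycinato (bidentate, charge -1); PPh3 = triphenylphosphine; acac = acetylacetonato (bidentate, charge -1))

The 1 perchlorate counter-ion carries a total charge of -1, so each complex ion is 1+.
Ligand charges: 1×glycinato (-1 each), 1×triphenylphosphine (neutral), 1×acetylacetonato (-1 each), 1×aqua (neutral); total -2. So Al + (-2) = 1+, giving Al = +3.
Ligands are named alphabetically: acetylacetonato before aqua before glycinato before triphenylphosphine.

(acetylacetonato)aqua(glycinato)(triphenylphosphine)aluminium(III) perchlorate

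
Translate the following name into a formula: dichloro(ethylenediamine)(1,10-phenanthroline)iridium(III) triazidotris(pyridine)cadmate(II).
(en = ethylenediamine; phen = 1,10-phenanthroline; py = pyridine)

Cation [Ir…]: ligand charges -2, Ir(III) ⇒ ion charge 1+.
Anion [Cd…]: ligand charges -3, Cd(II) ⇒ ion charge 1−.
One 1+ cation balances one 1− anion.

[IrCl2(en)(phen)][Cd(N3)3(py)3]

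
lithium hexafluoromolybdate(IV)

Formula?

Li2[MoF6]

Ligands: 6 fluoro (F, -1). Ligand charge sum = -6.
Charge balance with lithium (+1) requires 1 complex ion per 2 lithium.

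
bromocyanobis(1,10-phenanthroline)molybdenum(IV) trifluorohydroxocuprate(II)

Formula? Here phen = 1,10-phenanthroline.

[MoBr(CN)(phen)2][CuF3(OH)]

Cation [Mo…]: ligand charges -2, Mo(IV) ⇒ ion charge 2+.
Anion [Cu…]: ligand charges -4, Cu(II) ⇒ ion charge 2−.
One 2+ cation balances one 2− anion.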